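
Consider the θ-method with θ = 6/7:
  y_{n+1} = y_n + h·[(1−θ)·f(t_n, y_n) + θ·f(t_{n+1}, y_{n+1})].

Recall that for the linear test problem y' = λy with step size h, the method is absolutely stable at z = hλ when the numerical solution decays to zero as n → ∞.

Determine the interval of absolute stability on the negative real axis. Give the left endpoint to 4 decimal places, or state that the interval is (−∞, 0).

unbounded; (−∞, 0).

Test eqn y'=λy, z=hλ:
  y_{n+1} = y_n + z·[1/7·y_n + 6/7·y_{n+1}] ⇒ (1 − 6/7z)y_{n+1} = (1 + 1/7z)y_n
  Hence R(z) = (1 + 1/7z)/(1 − 6/7z).

Solve |R(x)|<1 on ℝ⁻.
x=-1.58: |R|=0.3289
x=-2: |R|=0.2632
x=-10: |R|=0.0448
x=-100: |R|=0.1532
θ=6/7≥1/2 ⇒ |1+1/7x|<|1−6/7x| ∀x<0 ⇒ unbounded interval.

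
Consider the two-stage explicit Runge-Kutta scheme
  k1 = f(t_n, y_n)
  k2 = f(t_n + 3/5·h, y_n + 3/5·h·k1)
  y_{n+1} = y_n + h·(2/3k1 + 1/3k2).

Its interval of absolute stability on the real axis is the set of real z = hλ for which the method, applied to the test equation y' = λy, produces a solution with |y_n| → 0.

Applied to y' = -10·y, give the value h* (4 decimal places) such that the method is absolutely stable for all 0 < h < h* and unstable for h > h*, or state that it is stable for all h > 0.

(-5.0000,0); λ=-10 ⇒ h* = (5)/10 = 0.5000.

On y'=λy, z=hλ:
  k1=λy_n ⇒ h·k1=z·y_n;  k2=λ(1+3/5z)y_n ⇒ h·k2=z(1+3/5z)y_n
  y_{n+1}/y_n = 1 + 2/3z + 1/3z(1+3/5z) = 1 + z + 1/5z²
  ⇒ R(z) = 1 + z + 1/5z².

Solve |R(x)|<1 on ℝ⁻.
x=-0.79: |R|=0.3348
R=1: x+1/5x²=0 ⇒ x=−5=-5.0000; min R=1−1/(4·1/5)=-0.2500>−1
Confirm numerically:
  x=-4.313: |R|=0.40739 <1
  x=-2.795: |R|=0.23259 <1
  x=-2.551: |R|=0.24948 <1
  x=-2.396: |R|=0.24784 <1
  x=-5.552: |R|=1.61294 >1
  x=-5.213: |R|=1.22207 >1
  x=-5.132: |R|=1.13548 >1
Interval (-5.0000, 0).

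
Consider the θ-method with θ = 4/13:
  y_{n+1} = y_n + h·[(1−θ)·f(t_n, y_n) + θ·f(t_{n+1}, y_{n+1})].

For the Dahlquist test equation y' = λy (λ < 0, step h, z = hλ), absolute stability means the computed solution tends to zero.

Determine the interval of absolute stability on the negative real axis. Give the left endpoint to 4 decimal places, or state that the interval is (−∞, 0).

With y'=λy (z=hλ):
  y_{n+1} = y_n + z·[9/13·y_n + 4/13·y_{n+1}] ⇒ (1 − 4/13z)y_{n+1} = (1 + 9/13z)y_n
  so R(z) = (1 + 9/13z)/(1 − 4/13z).

Find x<0 with |R(x)|<1.
x=-0.5: |R|=0.5667
R=−1: 1+9/13x = −1+4/13x ⇒ -5/13x=2 ⇒ x=2/(-5/13)=-5.2000
Confirm numerically:
  x=-4.019: |R|=0.79691 <1
  x=-3.736: |R|=0.73805 <1
  x=-3.661: |R|=0.72164 <1
  x=-3.083: |R|=0.58215 <1
  x=-5.605: |R|=1.05717 >1
  x=-5.480: |R|=1.04009 >1
So |R|<1 on (-5.2000, 0).

z∈(-5.2000,0).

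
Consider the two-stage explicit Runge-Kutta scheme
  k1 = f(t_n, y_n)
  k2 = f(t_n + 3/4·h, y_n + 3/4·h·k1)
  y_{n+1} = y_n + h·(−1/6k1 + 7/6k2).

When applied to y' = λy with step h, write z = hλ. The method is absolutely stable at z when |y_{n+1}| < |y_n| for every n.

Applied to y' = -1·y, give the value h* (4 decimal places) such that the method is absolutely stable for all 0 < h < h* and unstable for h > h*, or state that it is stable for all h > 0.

Test eqn y'=λy, z=hλ:
  k1=λy_n ⇒ h·k1=z·y_n;  k2=λ(1+3/4z)y_n ⇒ h·k2=z(1+3/4z)y_n
  y_{n+1}/y_n = 1 − 1/6z + 7/6z(1+3/4z) = 1 + z + 7/8z²
  R(z) = 1 + z + 7/8z².

Boundary: |R(x)|=1, x<0.
x=-1.57: |R|=1.5868
R=1: x+7/8x²=0 ⇒ x=−8/7=-1.1429; min R=1−1/(4·7/8)=0.7143>−1
Confirm numerically:
  x=-1.071: |R|=0.93266 <1
  x=-0.643: |R|=0.71877 <1
  x=-0.492: |R|=0.71981 <1
  x=-1.698: |R|=1.82480 >1
  x=-1.307: |R|=1.18772 >1
Stable set (-1.1429, 0).

(-1.1429,0); λ=-1 ⇒ h* = (8/7)/1 = 1.1429.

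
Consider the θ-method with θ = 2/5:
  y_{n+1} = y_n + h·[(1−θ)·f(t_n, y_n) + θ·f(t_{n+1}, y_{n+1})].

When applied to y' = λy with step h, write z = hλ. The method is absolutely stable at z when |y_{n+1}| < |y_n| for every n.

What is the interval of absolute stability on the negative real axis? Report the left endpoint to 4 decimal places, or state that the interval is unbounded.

(-10.0000, 0).

On y'=λy, z=hλ:
  y_{n+1} = y_n + z·[3/5·y_n + 2/5·y_{n+1}] ⇒ (1 − 2/5z)y_{n+1} = (1 + 3/5z)y_n
  ⇒ R(z) = (1 + 3/5z)/(1 − 2/5z).

Find x<0 with |R(x)|<1.
x=-1.2: |R|=0.1892
R=−1: 1+3/5x = −1+2/5x ⇒ -1/5x=2 ⇒ x=2/(-1/5)=-10.0000
Confirm numerically:
  x=-9.344: |R|=0.97231 <1
  x=-7.853: |R|=0.89631 <1
  x=-6.956: |R|=0.83904 <1
  x=-10.407: |R|=1.01577 >1
  x=-10.339: |R|=1.01320 >1
  x=-10.249: |R|=1.00977 >1
Interval (-10.0000, 0).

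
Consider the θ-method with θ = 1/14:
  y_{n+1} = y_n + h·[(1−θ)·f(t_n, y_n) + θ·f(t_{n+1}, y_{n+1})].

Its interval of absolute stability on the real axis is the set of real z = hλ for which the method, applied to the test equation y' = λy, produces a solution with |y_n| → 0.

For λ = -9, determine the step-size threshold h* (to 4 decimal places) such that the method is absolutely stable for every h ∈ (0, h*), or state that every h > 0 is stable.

Test eqn y'=λy, z=hλ:
  y_{n+1} = y_n + z·[13/14·y_n + 1/14·y_{n+1}] ⇒ (1 − 1/14z)y_{n+1} = (1 + 13/14z)y_n
  Hence R(z) = (1 + 13/14z)/(1 − 1/14z).

Find x<0 with |R(x)|<1.
x=-1.3: |R|=0.1895
R=−1: 1+13/14x = −1+1/14x ⇒ -6/7x=2 ⇒ x=2/(-6/7)=-2.3333
Confirm numerically:
  x=-1.868: |R|=0.64810 <1
  x=-1.370: |R|=0.24789 <1
  x=-1.003: |R|=0.06405 <1
  x=-2.808: |R|=1.33889 >1
  x=-2.800: |R|=1.33333 >1
  x=-2.702: |R|=1.26488 >1
Interval (-2.3333, 0).

(-2.3333,0); λ=-9 ⇒ h* = (7/3)/9 = 0.2593.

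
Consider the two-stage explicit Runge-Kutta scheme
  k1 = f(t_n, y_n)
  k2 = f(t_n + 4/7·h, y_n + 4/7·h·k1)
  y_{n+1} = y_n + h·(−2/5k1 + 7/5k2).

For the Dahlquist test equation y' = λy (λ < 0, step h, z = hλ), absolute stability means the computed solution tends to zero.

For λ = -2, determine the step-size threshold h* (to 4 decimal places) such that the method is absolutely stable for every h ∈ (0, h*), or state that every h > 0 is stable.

Set f=λy, z=hλ:
  k1=λy_n ⇒ h·k1=z·y_n;  k2=λ(1+4/7z)y_n ⇒ h·k2=z(1+4/7z)y_n
  y_{n+1}/y_n = 1 − 2/5z + 7/5z(1+4/7z) = 1 + z + 4/5z²
  ⇒ R(z) = 1 + z + 4/5z².

Solve |R(x)|<1 on ℝ⁻.
x=-0.62: |R|=0.6875
R=1: x+4/5x²=0 ⇒ x=−5/4=-1.2500; min R=1−1/(4·4/5)=0.6875>−1
Confirm numerically:
  x=-1.074: |R|=0.84878 <1
  x=-0.945: |R|=0.76942 <1
  x=-0.920: |R|=0.75712 <1
  x=-0.555: |R|=0.69142 <1
  x=-1.695: |R|=1.60342 >1
  x=-1.538: |R|=1.35436 >1
Stable set (-1.2500, 0).

(-1.2500,0); λ=-2 ⇒ h* = (5/4)/2 = 0.6250.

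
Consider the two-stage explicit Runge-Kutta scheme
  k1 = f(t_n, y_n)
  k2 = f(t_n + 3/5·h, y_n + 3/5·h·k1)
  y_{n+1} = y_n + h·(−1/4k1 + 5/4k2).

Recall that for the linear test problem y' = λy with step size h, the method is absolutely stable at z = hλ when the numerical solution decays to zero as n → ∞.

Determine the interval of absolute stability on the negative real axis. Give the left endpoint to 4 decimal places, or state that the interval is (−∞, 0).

With y'=λy (z=hλ):
  k1=λy_n ⇒ h·k1=z·y_n;  k2=λ(1+3/5z)y_n ⇒ h·k2=z(1+3/5z)y_n
  y_{n+1}/y_n = 1 − 1/4z + 5/4z(1+3/5z) = 1 + z + 3/4z²
  Hence R(z) = 1 + z + 3/4z².

Find x<0 with |R(x)|<1.
x=-0.8: |R|=0.6800
R=1: x+3/4x²=0 ⇒ x=−4/3=-1.3333; min R=1−1/(4·3/4)=0.6667>−1
Confirm numerically:
  x=-1.015: |R|=0.75767 <1
  x=-0.947: |R|=0.72561 <1
  x=-0.901: |R|=0.70785 <1
  x=-1.839: |R|=1.69744 >1
  x=-1.607: |R|=1.32984 >1
Stable set (-1.3333, 0).

z∈(-1.3333,0).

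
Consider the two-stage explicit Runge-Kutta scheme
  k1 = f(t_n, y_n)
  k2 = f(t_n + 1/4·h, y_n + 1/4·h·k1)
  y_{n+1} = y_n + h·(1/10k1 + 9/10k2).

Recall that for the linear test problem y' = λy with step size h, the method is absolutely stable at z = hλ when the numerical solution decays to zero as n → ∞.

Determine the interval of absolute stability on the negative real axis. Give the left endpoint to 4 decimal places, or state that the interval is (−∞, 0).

(-4.4444, 0).

On y'=λy, z=hλ:
  k1=λy_n ⇒ h·k1=z·y_n;  k2=λ(1+1/4z)y_n ⇒ h·k2=z(1+1/4z)y_n
  y_{n+1}/y_n = 1 + 1/10z + 9/10z(1+1/4z) = 1 + z + 9/40z²
  so R(z) = 1 + z + 9/40z².

Boundary: |R(x)|=1, x<0.
x=-0.73: |R|=0.3899
R=1: x+9/40x²=0 ⇒ x=−40/9=-4.4444; min R=1−1/(4·9/40)=-0.1111>−1
Confirm numerically:
  x=-4.062: |R|=0.65046 <1
  x=-2.999: |R|=0.02465 <1
  x=-2.467: |R|=0.09763 <1
  x=-4.938: |R|=1.54836 >1
  x=-4.514: |R|=1.07064 >1
  x=-4.490: |R|=1.04602 >1
Stable set (-4.4444, 0).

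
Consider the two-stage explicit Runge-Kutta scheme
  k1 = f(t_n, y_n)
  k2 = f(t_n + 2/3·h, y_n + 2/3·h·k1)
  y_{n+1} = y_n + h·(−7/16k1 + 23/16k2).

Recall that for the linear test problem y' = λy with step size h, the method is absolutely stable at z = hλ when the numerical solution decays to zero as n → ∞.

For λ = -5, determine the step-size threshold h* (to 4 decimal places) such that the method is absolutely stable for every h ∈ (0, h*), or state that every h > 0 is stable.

(-1.0435,0); λ=-5 ⇒ h* = (24/23)/5 = 0.2087.

On y'=λy, z=hλ:
  k1=λy_n ⇒ h·k1=z·y_n;  k2=λ(1+2/3z)y_n ⇒ h·k2=z(1+2/3z)y_n
  y_{n+1}/y_n = 1 − 7/16z + 23/16z(1+2/3z) = 1 + z + 23/24z²
  Hence R(z) = 1 + z + 23/24z².

Solve |R(x)|<1 on ℝ⁻.
x=-0.69: |R|=0.7663
R=1: x+23/24x²=0 ⇒ x=−24/23=-1.0435; min R=1−1/(4·23/24)=0.7391>−1
Confirm numerically:
  x=-0.935: |R|=0.90280 <1
  x=-0.864: |R|=0.85139 <1
  x=-0.679: |R|=0.76283 <1
  x=-0.556: |R|=0.74026 <1
  x=-1.190: |R|=1.16710 >1
  x=-1.185: |R|=1.16072 >1
  x=-1.115: |R|=1.07642 >1
So |R|<1 on (-1.0435, 0).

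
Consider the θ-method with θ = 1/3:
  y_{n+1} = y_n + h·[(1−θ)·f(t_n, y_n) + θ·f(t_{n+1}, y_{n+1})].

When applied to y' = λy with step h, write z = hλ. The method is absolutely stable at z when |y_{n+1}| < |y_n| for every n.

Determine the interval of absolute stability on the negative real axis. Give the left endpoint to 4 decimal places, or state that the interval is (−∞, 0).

(-6.0000, 0).

Test eqn y'=λy, z=hλ:
  y_{n+1} = y_n + z·[2/3·y_n + 1/3·y_{n+1}] ⇒ (1 − 1/3z)y_{n+1} = (1 + 2/3z)y_n
  ⇒ R(z) = (1 + 2/3z)/(1 − 1/3z).

Boundary: |R(x)|=1, x<0.
x=-1.41: |R|=0.0408
R=−1: 1+2/3x = −1+1/3x ⇒ -1/3x=2 ⇒ x=2/(-1/3)=-6.0000
Confirm numerically:
  x=-5.890: |R|=0.98763 <1
  x=-5.010: |R|=0.87640 <1
  x=-3.861: |R|=0.68824 <1
  x=-6.384: |R|=1.04092 >1
  x=-6.045: |R|=1.00498 >1
So |R|<1 on (-6.0000, 0).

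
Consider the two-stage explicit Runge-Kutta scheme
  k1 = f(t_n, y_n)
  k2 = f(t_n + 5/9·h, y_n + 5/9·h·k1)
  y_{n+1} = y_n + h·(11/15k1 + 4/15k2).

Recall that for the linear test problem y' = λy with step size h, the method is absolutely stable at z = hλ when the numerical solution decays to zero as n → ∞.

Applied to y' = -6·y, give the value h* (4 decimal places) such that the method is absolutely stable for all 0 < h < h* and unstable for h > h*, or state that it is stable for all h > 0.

(-6.7500,0); λ=-6 ⇒ h* = (27/4)/6 = 1.1250.

With y'=λy (z=hλ):
  k1=λy_n ⇒ h·k1=z·y_n;  k2=λ(1+5/9z)y_n ⇒ h·k2=z(1+5/9z)y_n
  y_{n+1}/y_n = 1 + 11/15z + 4/15z(1+5/9z) = 1 + z + 4/27z²
  R(z) = 1 + z + 4/27z².

Find x<0 with |R(x)|<1.
x=-0.85: |R|=0.2570
R=1: x+4/27x²=0 ⇒ x=−27/4=-6.7500; min R=1−1/(4·4/27)=-0.6875>−1
Confirm numerically:
  x=-6.221: |R|=0.51246 <1
  x=-4.781: |R|=0.39464 <1
  x=-4.404: |R|=0.53063 <1
  x=-3.983: |R|=0.63273 <1
  x=-7.298: |R|=1.59249 >1
  x=-7.243: |R|=1.52901 >1
So |R|<1 on (-6.7500, 0).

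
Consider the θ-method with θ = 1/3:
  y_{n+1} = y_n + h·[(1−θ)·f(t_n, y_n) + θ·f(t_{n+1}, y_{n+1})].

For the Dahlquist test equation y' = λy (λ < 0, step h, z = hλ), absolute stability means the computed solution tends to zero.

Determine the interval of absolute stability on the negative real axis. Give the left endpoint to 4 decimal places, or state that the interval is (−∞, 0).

On y'=λy, z=hλ:
  y_{n+1} = y_n + z·[2/3·y_n + 1/3·y_{n+1}] ⇒ (1 − 1/3z)y_{n+1} = (1 + 2/3z)y_n
  R(z) = (1 + 2/3z)/(1 − 1/3z).

Boundary: |R(x)|=1, x<0.
x=-1.56: |R|=0.0263
R=−1: 1+2/3x = −1+1/3x ⇒ -1/3x=2 ⇒ x=2/(-1/3)=-6.0000
Confirm numerically:
  x=-5.757: |R|=0.97225 <1
  x=-4.900: |R|=0.86076 <1
  x=-3.328: |R|=0.57775 <1
  x=-6.579: |R|=1.06044 >1
  x=-6.365: |R|=1.03897 >1
  x=-6.354: |R|=1.03784 >1
Stable set (-6.0000, 0).

(-6.0000, 0).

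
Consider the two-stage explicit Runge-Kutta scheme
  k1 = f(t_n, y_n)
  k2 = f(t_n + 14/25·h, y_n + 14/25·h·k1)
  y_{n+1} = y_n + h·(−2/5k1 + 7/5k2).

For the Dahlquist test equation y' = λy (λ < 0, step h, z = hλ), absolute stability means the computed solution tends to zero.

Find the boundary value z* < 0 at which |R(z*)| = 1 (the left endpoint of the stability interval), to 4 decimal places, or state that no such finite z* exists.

z* = -1.2755.

With y'=λy (z=hλ):
  k1=λy_n ⇒ h·k1=z·y_n;  k2=λ(1+14/25z)y_n ⇒ h·k2=z(1+14/25z)y_n
  y_{n+1}/y_n = 1 − 2/5z + 7/5z(1+14/25z) = 1 + z + 98/125z²
  R(z) = 1 + z + 98/125z².

Boundary: |R(x)|=1, x<0.
x=-1.37: |R|=1.1015
R=1: x+98/125x²=0 ⇒ x=−125/98=-1.2755; min R=1−1/(4·98/125)=0.6811>−1
Confirm numerically:
  x=-0.748: |R|=0.69065 <1
  x=-0.683: |R|=0.68273 <1
  x=-0.672: |R|=0.68204 <1
  x=-1.866: |R|=1.86385 >1
  x=-1.301: |R|=1.02600 >1
  x=-1.297: |R|=1.02185 >1
Stable set (-1.2755, 0).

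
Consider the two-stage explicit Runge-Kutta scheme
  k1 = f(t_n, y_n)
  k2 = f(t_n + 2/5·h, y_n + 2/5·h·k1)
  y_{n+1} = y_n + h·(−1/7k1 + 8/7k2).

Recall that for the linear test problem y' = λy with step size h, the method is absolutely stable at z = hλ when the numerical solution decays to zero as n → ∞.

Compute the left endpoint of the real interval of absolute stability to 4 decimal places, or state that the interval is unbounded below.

z* = -2.1875.

Test eqn y'=λy, z=hλ:
  k1=λy_n ⇒ h·k1=z·y_n;  k2=λ(1+2/5z)y_n ⇒ h·k2=z(1+2/5z)y_n
  y_{n+1}/y_n = 1 − 1/7z + 8/7z(1+2/5z) = 1 + z + 16/35z²
  ⇒ R(z) = 1 + z + 16/35z².

Boundary: |R(x)|=1, x<0.
x=-0.75: |R|=0.5071
R=1: x+16/35x²=0 ⇒ x=−35/16=-2.1875; min R=1−1/(4·16/35)=0.4531>−1
Confirm numerically:
  x=-1.946: |R|=0.78516 <1
  x=-1.735: |R|=0.64110 <1
  x=-0.994: |R|=0.45767 <1
  x=-2.350: |R|=1.17457 >1
  x=-2.286: |R|=1.10294 >1
Stable set (-2.1875, 0).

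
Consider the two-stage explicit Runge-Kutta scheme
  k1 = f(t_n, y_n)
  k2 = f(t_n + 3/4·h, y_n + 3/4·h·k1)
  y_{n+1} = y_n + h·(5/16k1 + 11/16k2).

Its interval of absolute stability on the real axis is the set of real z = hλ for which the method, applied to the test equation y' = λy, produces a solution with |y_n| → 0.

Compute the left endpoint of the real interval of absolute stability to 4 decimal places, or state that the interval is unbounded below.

z* = -1.9394.

Test eqn y'=λy, z=hλ:
  k1=λy_n ⇒ h·k1=z·y_n;  k2=λ(1+3/4z)y_n ⇒ h·k2=z(1+3/4z)y_n
  y_{n+1}/y_n = 1 + 5/16z + 11/16z(1+3/4z) = 1 + z + 33/64z²
  ⇒ R(z) = 1 + z + 33/64z².

Need |R(x)|<1, x<0.
x=-0.68: |R|=0.5584
R=1: x+33/64x²=0 ⇒ x=−64/33=-1.9394; min R=1−1/(4·33/64)=0.5152>−1
Confirm numerically:
  x=-1.499: |R|=0.65961 <1
  x=-1.326: |R|=0.58061 <1
  x=-0.903: |R|=0.51745 <1
  x=-2.298: |R|=1.42491 >1
  x=-2.234: |R|=1.33936 >1
  x=-2.006: |R|=1.06889 >1
Stable set (-1.9394, 0).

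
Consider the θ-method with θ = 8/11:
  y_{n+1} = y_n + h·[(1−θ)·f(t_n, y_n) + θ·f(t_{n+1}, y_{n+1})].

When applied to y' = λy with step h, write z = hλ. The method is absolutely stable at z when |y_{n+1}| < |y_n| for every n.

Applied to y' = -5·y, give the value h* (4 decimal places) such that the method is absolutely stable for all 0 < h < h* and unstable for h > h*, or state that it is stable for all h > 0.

interval (−∞, 0). Any h>0 works for λ=-5.

On y'=λy, z=hλ:
  y_{n+1} = y_n + z·[3/11·y_n + 8/11·y_{n+1}] ⇒ (1 − 8/11z)y_{n+1} = (1 + 3/11z)y_n
  Hence R(z) = (1 + 3/11z)/(1 − 8/11z).

Solve |R(x)|<1 on ℝ⁻.
x=-1.35: |R|=0.3188
x=-2: |R|=0.1852
x=-10: |R|=0.2088
x=-100: |R|=0.3564
θ=8/11≥1/2 ⇒ |1+3/11x|<|1−8/11x| ∀x<0 ⇒ stable on all of ℝ⁻.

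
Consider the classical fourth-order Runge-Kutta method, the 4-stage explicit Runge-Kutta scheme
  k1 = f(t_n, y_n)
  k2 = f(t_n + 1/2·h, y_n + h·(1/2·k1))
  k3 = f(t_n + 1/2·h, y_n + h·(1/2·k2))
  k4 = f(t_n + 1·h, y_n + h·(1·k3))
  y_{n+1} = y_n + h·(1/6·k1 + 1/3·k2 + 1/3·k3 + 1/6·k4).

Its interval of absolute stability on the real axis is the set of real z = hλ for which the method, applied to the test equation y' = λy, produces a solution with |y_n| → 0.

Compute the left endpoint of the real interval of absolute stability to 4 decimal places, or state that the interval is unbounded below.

With y'=λy (z=hλ):
  order 4, 4-stage ⇒ R(z)=1+z+z^2/2+z^3/6+z^4/24
  (e.g. R(-1.54)=0.27144, |R|=0.27144)

Boundary: |R(x)|=1, x<0.
x=-1.54: |R|=0.2714
|R(-2.52)|=0.6683 |R(-1.53)|=0.2718 |R(-1.09)|=0.3470
Bisect:
  x_lo=-3.3901 |R|=2.3663  x_hi=-0.1222 |R|=0.8850
  mid=-1.75615 |R|=0.27951 →hi
  mid=-2.57314 |R|=0.72450 →hi
  mid=-2.98164 |R|=1.33870 →lo
  mid=-2.77739 |R|=0.98815 →hi
  mid=-2.87952 |R|=1.15160 →lo
  mid=-2.82845 |R|=1.06704 →lo
  mid=-2.80292 |R|=1.02691 →lo
  mid=-2.79016 |R|=1.00736 →lo
  mid=-2.78377 |R|=0.99771 →hi
  mid=-2.78697 |R|=1.00252 →lo
  ...
  [-2.78537,-2.78517] ⇒ x*=-2.7853
So |R|<1 on (-2.7853, 0).

z* = -2.7853.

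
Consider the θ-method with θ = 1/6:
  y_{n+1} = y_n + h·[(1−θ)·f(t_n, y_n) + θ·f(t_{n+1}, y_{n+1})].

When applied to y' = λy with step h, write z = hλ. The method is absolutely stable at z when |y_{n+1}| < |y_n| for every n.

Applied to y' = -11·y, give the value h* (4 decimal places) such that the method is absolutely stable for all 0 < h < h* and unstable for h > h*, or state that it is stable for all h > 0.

With y'=λy (z=hλ):
  y_{n+1} = y_n + z·[5/6·y_n + 1/6·y_{n+1}] ⇒ (1 − 1/6z)y_{n+1} = (1 + 5/6z)y_n
  ⇒ R(z) = (1 + 5/6z)/(1 − 1/6z).

Find x<0 with |R(x)|<1.
x=-0.63: |R|=0.4299
R=−1: 1+5/6x = −1+1/6x ⇒ -2/3x=2 ⇒ x=2/(-2/3)=-3.0000
Confirm numerically:
  x=-2.900: |R|=0.95506 <1
  x=-2.683: |R|=0.85397 <1
  x=-2.429: |R|=0.72903 <1
  x=-1.939: |R|=0.46542 <1
  x=-3.321: |R|=1.13775 >1
  x=-3.185: |R|=1.08057 >1
So |R|<1 on (-3.0000, 0).

(-3.0000,0); λ=-11 ⇒ h* = (3)/11 = 0.2727.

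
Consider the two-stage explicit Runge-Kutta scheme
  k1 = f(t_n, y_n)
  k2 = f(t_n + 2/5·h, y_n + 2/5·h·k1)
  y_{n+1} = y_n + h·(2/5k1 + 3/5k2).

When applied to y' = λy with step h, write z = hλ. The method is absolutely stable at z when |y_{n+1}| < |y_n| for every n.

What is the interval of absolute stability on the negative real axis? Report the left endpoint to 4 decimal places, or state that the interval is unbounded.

With y'=λy (z=hλ):
  k1=λy_n ⇒ h·k1=z·y_n;  k2=λ(1+2/5z)y_n ⇒ h·k2=z(1+2/5z)y_n
  y_{n+1}/y_n = 1 + 2/5z + 3/5z(1+2/5z) = 1 + z + 6/25z²
  Hence R(z) = 1 + z + 6/25z².

Find x<0 with |R(x)|<1.
x=-0.38: |R|=0.6547
R=1: x+6/25x²=0 ⇒ x=−25/6=-4.1667; min R=1−1/(4·6/25)=-0.0417>−1
Confirm numerically:
  x=-3.676: |R|=0.56711 <1
  x=-3.563: |R|=0.48379 <1
  x=-3.004: |R|=0.16176 <1
  x=-4.636: |R|=1.52220 >1
  x=-4.611: |R|=1.49172 >1
  x=-4.284: |R|=1.12064 >1
Interval (-4.1667, 0).

z∈(-4.1667,0).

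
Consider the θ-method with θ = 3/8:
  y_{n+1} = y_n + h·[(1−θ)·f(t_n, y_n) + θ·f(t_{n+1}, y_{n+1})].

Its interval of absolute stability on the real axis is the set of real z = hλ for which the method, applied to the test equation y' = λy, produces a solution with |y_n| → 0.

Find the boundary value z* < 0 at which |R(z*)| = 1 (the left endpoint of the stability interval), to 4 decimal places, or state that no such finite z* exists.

left endpoint -8.0000.

With y'=λy (z=hλ):
  y_{n+1} = y_n + z·[5/8·y_n + 3/8·y_{n+1}] ⇒ (1 − 3/8z)y_{n+1} = (1 + 5/8z)y_n
  so R(z) = (1 + 5/8z)/(1 − 3/8z).

Need |R(x)|<1, x<0.
x=-1.78: |R|=0.0675
R=−1: 1+5/8x = −1+3/8x ⇒ -1/4x=2 ⇒ x=2/(-1/4)=-8.0000
Confirm numerically:
  x=-4.947: |R|=0.73267 <1
  x=-4.166: |R|=0.62591 <1
  x=-4.132: |R|=0.62071 <1
  x=-3.599: |R|=0.53173 <1
  x=-8.400: |R|=1.02410 >1
  x=-8.275: |R|=1.01676 >1
  x=-8.086: |R|=1.00533 >1
Stable set (-8.0000, 0).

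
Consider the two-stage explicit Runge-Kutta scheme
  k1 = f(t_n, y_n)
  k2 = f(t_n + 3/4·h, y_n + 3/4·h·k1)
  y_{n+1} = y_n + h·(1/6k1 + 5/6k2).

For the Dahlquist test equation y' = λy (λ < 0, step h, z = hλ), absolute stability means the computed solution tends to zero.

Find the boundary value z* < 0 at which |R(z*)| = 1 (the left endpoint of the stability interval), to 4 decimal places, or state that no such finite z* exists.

left endpoint -1.6000.

Test eqn y'=λy, z=hλ:
  k1=λy_n ⇒ h·k1=z·y_n;  k2=λ(1+3/4z)y_n ⇒ h·k2=z(1+3/4z)y_n
  y_{n+1}/y_n = 1 + 1/6z + 5/6z(1+3/4z) = 1 + z + 5/8z²
  so R(z) = 1 + z + 5/8z².

Find x<0 with |R(x)|<1.
x=-0.58: |R|=0.6302
R=1: x+5/8x²=0 ⇒ x=−8/5=-1.6000; min R=1−1/(4·5/8)=0.6000>−1
Confirm numerically:
  x=-1.576: |R|=0.97636 <1
  x=-1.524: |R|=0.92761 <1
  x=-1.423: |R|=0.84258 <1
  x=-0.905: |R|=0.60689 <1
  x=-1.972: |R|=1.45849 >1
  x=-1.911: |R|=1.37145 >1
Interval (-1.6000, 0).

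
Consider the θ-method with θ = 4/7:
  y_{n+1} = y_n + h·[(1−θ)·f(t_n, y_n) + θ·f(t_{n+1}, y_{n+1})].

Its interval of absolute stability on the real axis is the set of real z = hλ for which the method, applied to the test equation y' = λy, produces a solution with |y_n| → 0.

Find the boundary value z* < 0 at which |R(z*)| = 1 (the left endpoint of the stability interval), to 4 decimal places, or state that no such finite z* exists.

On y'=λy, z=hλ:
  y_{n+1} = y_n + z·[3/7·y_n + 4/7·y_{n+1}] ⇒ (1 − 4/7z)y_{n+1} = (1 + 3/7z)y_n
  R(z) = (1 + 3/7z)/(1 − 4/7z).

Boundary: |R(x)|=1, x<0.
x=-1.5: |R|=0.1923
x=-2: |R|=0.0667
x=-10: |R|=0.4894
x=-100: |R|=0.7199
θ=4/7≥1/2 ⇒ |1+3/7x|<|1−4/7x| ∀x<0 ⇒ stable on all of ℝ⁻.

interval (−∞, 0).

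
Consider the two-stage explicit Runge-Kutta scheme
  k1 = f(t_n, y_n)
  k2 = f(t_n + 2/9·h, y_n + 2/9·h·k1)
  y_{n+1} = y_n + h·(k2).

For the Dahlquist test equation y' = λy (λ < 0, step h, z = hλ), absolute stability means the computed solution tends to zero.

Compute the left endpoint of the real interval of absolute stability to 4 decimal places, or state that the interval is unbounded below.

z* = -4.5000.

Set f=λy, z=hλ:
  k1=λy_n ⇒ h·k1=z·y_n;  k2=λ(1+2/9z)y_n ⇒ h·k2=z(1+2/9z)y_n
  y_{n+1}/y_n = 1 + z(1+2/9z) = 1 + z + 2/9z²
  ⇒ R(z) = 1 + z + 2/9z².

Solve |R(x)|<1 on ℝ⁻.
x=-0.35: |R|=0.6772
R=1: x+2/9x²=0 ⇒ x=−9/2=-4.5000; min R=1−1/(4·2/9)=-0.1250>−1
Confirm numerically:
  x=-4.208: |R|=0.72695 <1
  x=-3.170: |R|=0.06309 <1
  x=-3.074: |R|=0.02588 <1
  x=-2.775: |R|=0.06375 <1
  x=-4.727: |R|=1.23845 >1
  x=-4.618: |R|=1.12109 >1
Interval (-4.5000, 0).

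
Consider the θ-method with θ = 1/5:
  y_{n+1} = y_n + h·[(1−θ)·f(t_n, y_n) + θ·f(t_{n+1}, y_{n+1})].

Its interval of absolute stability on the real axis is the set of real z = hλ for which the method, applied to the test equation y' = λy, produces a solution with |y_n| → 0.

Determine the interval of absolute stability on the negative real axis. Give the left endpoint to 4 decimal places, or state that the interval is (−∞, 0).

(-3.3333, 0).

Set f=λy, z=hλ:
  y_{n+1} = y_n + z·[4/5·y_n + 1/5·y_{n+1}] ⇒ (1 − 1/5z)y_{n+1} = (1 + 4/5z)y_n
  ⇒ R(z) = (1 + 4/5z)/(1 − 1/5z).

Find x<0 with |R(x)|<1.
x=-1.15: |R|=0.0650
R=−1: 1+4/5x = −1+1/5x ⇒ -3/5x=2 ⇒ x=2/(-3/5)=-3.3333
Confirm numerically:
  x=-3.240: |R|=0.96602 <1
  x=-2.362: |R|=0.60418 <1
  x=-2.187: |R|=0.52150 <1
  x=-3.888: |R|=1.18722 >1
  x=-3.415: |R|=1.02911 >1
So |R|<1 on (-3.3333, 0).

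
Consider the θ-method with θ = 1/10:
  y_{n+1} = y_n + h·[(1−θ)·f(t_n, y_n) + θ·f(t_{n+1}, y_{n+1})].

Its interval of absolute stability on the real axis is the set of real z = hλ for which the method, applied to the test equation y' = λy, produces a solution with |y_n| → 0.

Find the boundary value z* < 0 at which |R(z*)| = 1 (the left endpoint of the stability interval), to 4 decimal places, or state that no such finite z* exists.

Set f=λy, z=hλ:
  y_{n+1} = y_n + z·[9/10·y_n + 1/10·y_{n+1}] ⇒ (1 − 1/10z)y_{n+1} = (1 + 9/10z)y_n
  Hence R(z) = (1 + 9/10z)/(1 − 1/10z).

Boundary: |R(x)|=1, x<0.
x=-0.81: |R|=0.2507
R=−1: 1+9/10x = −1+1/10x ⇒ -4/5x=2 ⇒ x=2/(-4/5)=-2.5000
Confirm numerically:
  x=-1.538: |R|=0.33299 <1
  x=-1.392: |R|=0.22191 <1
  x=-1.325: |R|=0.16998 <1
  x=-2.726: |R|=1.14207 >1
  x=-2.590: |R|=1.05719 >1
  x=-2.587: |R|=1.05530 >1
Interval (-2.5000, 0).

left endpoint -2.5000.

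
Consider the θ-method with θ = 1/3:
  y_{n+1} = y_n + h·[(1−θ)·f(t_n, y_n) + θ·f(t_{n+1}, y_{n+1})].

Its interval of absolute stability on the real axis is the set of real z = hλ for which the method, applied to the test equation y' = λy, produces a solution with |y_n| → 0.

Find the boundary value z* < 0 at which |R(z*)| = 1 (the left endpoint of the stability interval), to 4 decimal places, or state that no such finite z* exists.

On y'=λy, z=hλ:
  y_{n+1} = y_n + z·[2/3·y_n + 1/3·y_{n+1}] ⇒ (1 − 1/3z)y_{n+1} = (1 + 2/3z)y_n
  Hence R(z) = (1 + 2/3z)/(1 − 1/3z).

Need |R(x)|<1, x<0.
x=-1.2: |R|=0.1429
R=−1: 1+2/3x = −1+1/3x ⇒ -1/3x=2 ⇒ x=2/(-1/3)=-6.0000
Confirm numerically:
  x=-5.900: |R|=0.98876 <1
  x=-3.962: |R|=0.70727 <1
  x=-3.479: |R|=0.61090 <1
  x=-2.950: |R|=0.48739 <1
  x=-6.424: |R|=1.04499 >1
  x=-6.185: |R|=1.02014 >1
Stable set (-6.0000, 0).

left endpoint -6.0000.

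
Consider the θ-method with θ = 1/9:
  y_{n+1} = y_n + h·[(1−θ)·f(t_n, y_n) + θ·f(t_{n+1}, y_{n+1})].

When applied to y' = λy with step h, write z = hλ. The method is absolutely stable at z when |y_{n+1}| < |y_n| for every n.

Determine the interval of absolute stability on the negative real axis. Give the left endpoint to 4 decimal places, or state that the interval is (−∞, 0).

With y'=λy (z=hλ):
  y_{n+1} = y_n + z·[8/9·y_n + 1/9·y_{n+1}] ⇒ (1 − 1/9z)y_{n+1} = (1 + 8/9z)y_n
  Hence R(z) = (1 + 8/9z)/(1 − 1/9z).

Boundary: |R(x)|=1, x<0.
x=-0.48: |R|=0.5443
R=−1: 1+8/9x = −1+1/9x ⇒ -7/9x=2 ⇒ x=2/(-7/9)=-2.5714
Confirm numerically:
  x=-2.539: |R|=0.98033 <1
  x=-2.472: |R|=0.93933 <1
  x=-1.132: |R|=0.00553 <1
  x=-2.923: |R|=1.20641 >1
  x=-2.866: |R|=1.17377 >1
  x=-2.697: |R|=1.07515 >1
Interval (-2.5714, 0).

z∈(-2.5714,0).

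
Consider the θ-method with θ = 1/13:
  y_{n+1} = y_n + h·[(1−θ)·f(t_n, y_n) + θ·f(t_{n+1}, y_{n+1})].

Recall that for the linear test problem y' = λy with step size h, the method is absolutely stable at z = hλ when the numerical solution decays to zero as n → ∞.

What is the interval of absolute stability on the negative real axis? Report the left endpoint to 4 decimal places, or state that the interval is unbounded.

Test eqn y'=λy, z=hλ:
  y_{n+1} = y_n + z·[12/13·y_n + 1/13·y_{n+1}] ⇒ (1 − 1/13z)y_{n+1} = (1 + 12/13z)y_n
  ⇒ R(z) = (1 + 12/13z)/(1 − 1/13z).

Need |R(x)|<1, x<0.
x=-1.12: |R|=0.0312
R=−1: 1+12/13x = −1+1/13x ⇒ -11/13x=2 ⇒ x=2/(-11/13)=-2.3636
Confirm numerically:
  x=-2.243: |R|=0.91294 <1
  x=-1.663: |R|=0.47439 <1
  x=-1.273: |R|=0.15946 <1
  x=-2.844: |R|=1.33350 >1
  x=-2.715: |R|=1.24594 >1
Interval (-2.3636, 0).

z∈(-2.3636,0).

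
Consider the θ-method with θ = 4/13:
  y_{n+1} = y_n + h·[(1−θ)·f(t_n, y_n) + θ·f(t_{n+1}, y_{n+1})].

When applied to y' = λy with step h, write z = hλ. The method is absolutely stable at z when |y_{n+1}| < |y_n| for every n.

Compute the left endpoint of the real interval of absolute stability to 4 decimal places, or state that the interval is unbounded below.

Set f=λy, z=hλ:
  y_{n+1} = y_n + z·[9/13·y_n + 4/13·y_{n+1}] ⇒ (1 − 4/13z)y_{n+1} = (1 + 9/13z)y_n
  ⇒ R(z) = (1 + 9/13z)/(1 − 4/13z).

Boundary: |R(x)|=1, x<0.
x=-0.55: |R|=0.5296
R=−1: 1+9/13x = −1+4/13x ⇒ -5/13x=2 ⇒ x=2/(-5/13)=-5.2000
Confirm numerically:
  x=-3.621: |R|=0.71274 <1
  x=-3.269: |R|=0.62974 <1
  x=-2.239: |R|=0.32570 <1
  x=-5.652: |R|=1.06347 >1
  x=-5.552: |R|=1.04999 >1
  x=-5.409: |R|=1.03017 >1
Stable set (-5.2000, 0).

left endpoint -5.2000.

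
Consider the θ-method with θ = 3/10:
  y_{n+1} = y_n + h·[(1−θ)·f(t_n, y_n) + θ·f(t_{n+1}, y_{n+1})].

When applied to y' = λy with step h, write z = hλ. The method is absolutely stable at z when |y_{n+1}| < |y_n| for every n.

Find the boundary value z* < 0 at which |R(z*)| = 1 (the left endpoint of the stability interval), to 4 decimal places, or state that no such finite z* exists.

z* = -5.0000.

On y'=λy, z=hλ:
  y_{n+1} = y_n + z·[7/10·y_n + 3/10·y_{n+1}] ⇒ (1 − 3/10z)y_{n+1} = (1 + 7/10z)y_n
  Hence R(z) = (1 + 7/10z)/(1 − 3/10z).

Boundary: |R(x)|=1, x<0.
x=-1.8: |R|=0.1688
R=−1: 1+7/10x = −1+3/10x ⇒ -2/5x=2 ⇒ x=2/(-2/5)=-5.0000
Confirm numerically:
  x=-4.933: |R|=0.98919 <1
  x=-4.402: |R|=0.89692 <1
  x=-4.369: |R|=0.89077 <1
  x=-4.008: |R|=0.81983 <1
  x=-5.343: |R|=1.05271 >1
  x=-5.130: |R|=1.02048 >1
So |R|<1 on (-5.0000, 0).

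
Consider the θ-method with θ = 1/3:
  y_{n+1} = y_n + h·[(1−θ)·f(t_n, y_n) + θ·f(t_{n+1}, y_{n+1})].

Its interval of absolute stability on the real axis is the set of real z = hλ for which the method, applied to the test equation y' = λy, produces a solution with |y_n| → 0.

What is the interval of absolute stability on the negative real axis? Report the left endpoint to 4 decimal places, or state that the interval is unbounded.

z∈(-6.0000,0).

Set f=λy, z=hλ:
  y_{n+1} = y_n + z·[2/3·y_n + 1/3·y_{n+1}] ⇒ (1 − 1/3z)y_{n+1} = (1 + 2/3z)y_n
  Hence R(z) = (1 + 2/3z)/(1 − 1/3z).

Find x<0 with |R(x)|<1.
x=-1.31: |R|=0.0882
R=−1: 1+2/3x = −1+1/3x ⇒ -1/3x=2 ⇒ x=2/(-1/3)=-6.0000
Confirm numerically:
  x=-4.878: |R|=0.85758 <1
  x=-3.741: |R|=0.66489 <1
  x=-3.466: |R|=0.60810 <1
  x=-6.501: |R|=1.05273 >1
  x=-6.248: |R|=1.02682 >1
  x=-6.159: |R|=1.01736 >1
Interval (-6.0000, 0).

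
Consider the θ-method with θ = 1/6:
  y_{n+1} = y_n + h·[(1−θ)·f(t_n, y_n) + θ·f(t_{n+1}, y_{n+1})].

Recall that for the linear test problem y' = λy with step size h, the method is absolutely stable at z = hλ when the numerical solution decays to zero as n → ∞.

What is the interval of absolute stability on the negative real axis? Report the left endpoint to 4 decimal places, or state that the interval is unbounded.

(-3.0000, 0).

Test eqn y'=λy, z=hλ:
  y_{n+1} = y_n + z·[5/6·y_n + 1/6·y_{n+1}] ⇒ (1 − 1/6z)y_{n+1} = (1 + 5/6z)y_n
  Hence R(z) = (1 + 5/6z)/(1 − 1/6z).

Solve |R(x)|<1 on ℝ⁻.
x=-1.3: |R|=0.0685
R=−1: 1+5/6x = −1+1/6x ⇒ -2/3x=2 ⇒ x=2/(-2/3)=-3.0000
Confirm numerically:
  x=-2.188: |R|=0.60332 <1
  x=-1.978: |R|=0.48759 <1
  x=-1.279: |R|=0.05427 <1
  x=-3.520: |R|=1.21849 >1
  x=-3.321: |R|=1.13775 >1
So |R|<1 on (-3.0000, 0).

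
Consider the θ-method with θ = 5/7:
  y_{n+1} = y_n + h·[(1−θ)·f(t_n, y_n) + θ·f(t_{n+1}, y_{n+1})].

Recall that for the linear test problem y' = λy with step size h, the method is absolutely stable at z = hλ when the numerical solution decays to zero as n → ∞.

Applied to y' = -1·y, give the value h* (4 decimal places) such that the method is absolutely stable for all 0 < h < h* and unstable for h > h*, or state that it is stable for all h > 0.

(−∞, 0) — no finite endpoint. Any h>0 works for λ=-1.

Test eqn y'=λy, z=hλ:
  y_{n+1} = y_n + z·[2/7·y_n + 5/7·y_{n+1}] ⇒ (1 − 5/7z)y_{n+1} = (1 + 2/7z)y_n
  Hence R(z) = (1 + 2/7z)/(1 − 5/7z).

Need |R(x)|<1, x<0.
x=-1.1: |R|=0.3840
x=-2: |R|=0.1765
x=-10: |R|=0.2281
x=-100: |R|=0.3807
θ=5/7≥1/2 ⇒ |1+2/7x|<|1−5/7x| ∀x<0 ⇒ unbounded interval.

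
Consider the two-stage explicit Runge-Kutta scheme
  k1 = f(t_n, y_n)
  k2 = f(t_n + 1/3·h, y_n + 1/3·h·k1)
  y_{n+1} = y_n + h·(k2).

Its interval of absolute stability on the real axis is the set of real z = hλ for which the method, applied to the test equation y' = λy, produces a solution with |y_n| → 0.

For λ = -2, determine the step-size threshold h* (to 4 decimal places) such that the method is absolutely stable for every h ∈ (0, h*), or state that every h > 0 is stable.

Test eqn y'=λy, z=hλ:
  k1=λy_n ⇒ h·k1=z·y_n;  k2=λ(1+1/3z)y_n ⇒ h·k2=z(1+1/3z)y_n
  y_{n+1}/y_n = 1 + z(1+1/3z) = 1 + z + 1/3z²
  R(z) = 1 + z + 1/3z².

Solve |R(x)|<1 on ℝ⁻.
x=-0.61: |R|=0.5140
R=1: x+1/3x²=0 ⇒ x=−3=-3.0000; min R=1−1/(4·1/3)=0.2500>−1
Confirm numerically:
  x=-2.398: |R|=0.51880 <1
  x=-1.866: |R|=0.29465 <1
  x=-1.376: |R|=0.25513 <1
  x=-3.208: |R|=1.22242 >1
  x=-3.177: |R|=1.18744 >1
  x=-3.112: |R|=1.11618 >1
Interval (-3.0000, 0).

(-3.0000,0); λ=-2 ⇒ h* = (3)/2 = 1.5000.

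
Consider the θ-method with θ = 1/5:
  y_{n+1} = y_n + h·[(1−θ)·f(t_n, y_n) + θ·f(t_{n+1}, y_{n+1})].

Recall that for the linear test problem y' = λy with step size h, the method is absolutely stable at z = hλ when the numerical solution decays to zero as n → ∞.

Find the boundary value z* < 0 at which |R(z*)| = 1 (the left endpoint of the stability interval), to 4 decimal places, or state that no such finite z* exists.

left endpoint -3.3333.

Test eqn y'=λy, z=hλ:
  y_{n+1} = y_n + z·[4/5·y_n + 1/5·y_{n+1}] ⇒ (1 − 1/5z)y_{n+1} = (1 + 4/5z)y_n
  R(z) = (1 + 4/5z)/(1 − 1/5z).

Solve |R(x)|<1 on ℝ⁻.
x=-0.58: |R|=0.4803
R=−1: 1+4/5x = −1+1/5x ⇒ -3/5x=2 ⇒ x=2/(-3/5)=-3.3333
Confirm numerically:
  x=-1.785: |R|=0.31540 <1
  x=-1.695: |R|=0.26587 <1
  x=-1.392: |R|=0.08886 <1
  x=-3.931: |R|=1.20076 >1
  x=-3.917: |R|=1.19637 >1
  x=-3.387: |R|=1.01920 >1
So |R|<1 on (-3.3333, 0).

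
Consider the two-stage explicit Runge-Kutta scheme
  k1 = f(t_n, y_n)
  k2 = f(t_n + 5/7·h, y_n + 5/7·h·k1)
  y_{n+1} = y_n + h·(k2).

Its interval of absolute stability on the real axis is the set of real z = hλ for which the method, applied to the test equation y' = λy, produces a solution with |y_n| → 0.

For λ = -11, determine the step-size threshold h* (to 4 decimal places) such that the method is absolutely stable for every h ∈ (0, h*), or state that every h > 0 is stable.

With y'=λy (z=hλ):
  k1=λy_n ⇒ h·k1=z·y_n;  k2=λ(1+5/7z)y_n ⇒ h·k2=z(1+5/7z)y_n
  y_{n+1}/y_n = 1 + z(1+5/7z) = 1 + z + 5/7z²
  ⇒ R(z) = 1 + z + 5/7z².

Boundary: |R(x)|=1, x<0.
x=-0.61: |R|=0.6558
R=1: x+5/7x²=0 ⇒ x=−7/5=-1.4000; min R=1−1/(4·5/7)=0.6500>−1
Confirm numerically:
  x=-1.308: |R|=0.91405 <1
  x=-0.955: |R|=0.69645 <1
  x=-0.908: |R|=0.68090 <1
  x=-0.665: |R|=0.65088 <1
  x=-1.806: |R|=1.52374 >1
  x=-1.635: |R|=1.27445 >1
Stable set (-1.4000, 0).

(-1.4000,0); λ=-11 ⇒ h* = (7/5)/11 = 0.1273.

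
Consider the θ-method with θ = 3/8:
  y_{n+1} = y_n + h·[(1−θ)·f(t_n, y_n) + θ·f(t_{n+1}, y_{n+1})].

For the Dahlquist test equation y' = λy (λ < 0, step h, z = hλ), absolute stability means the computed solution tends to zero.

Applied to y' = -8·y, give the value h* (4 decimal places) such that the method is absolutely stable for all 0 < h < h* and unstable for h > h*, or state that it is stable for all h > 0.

With y'=λy (z=hλ):
  y_{n+1} = y_n + z·[5/8·y_n + 3/8·y_{n+1}] ⇒ (1 − 3/8z)y_{n+1} = (1 + 5/8z)y_n
  ⇒ R(z) = (1 + 5/8z)/(1 − 3/8z).

Find x<0 with |R(x)|<1.
x=-1.08: |R|=0.2313
R=−1: 1+5/8x = −1+3/8x ⇒ -1/4x=2 ⇒ x=2/(-1/4)=-8.0000
Confirm numerically:
  x=-7.903: |R|=0.99388 <1
  x=-7.104: |R|=0.93886 <1
  x=-5.275: |R|=0.77125 <1
  x=-8.151: |R|=1.00931 >1
  x=-8.148: |R|=1.00912 >1
  x=-8.069: |R|=1.00428 >1
So |R|<1 on (-8.0000, 0).

(-8.0000,0); λ=-8 ⇒ h* = (8)/8 = 1.0000.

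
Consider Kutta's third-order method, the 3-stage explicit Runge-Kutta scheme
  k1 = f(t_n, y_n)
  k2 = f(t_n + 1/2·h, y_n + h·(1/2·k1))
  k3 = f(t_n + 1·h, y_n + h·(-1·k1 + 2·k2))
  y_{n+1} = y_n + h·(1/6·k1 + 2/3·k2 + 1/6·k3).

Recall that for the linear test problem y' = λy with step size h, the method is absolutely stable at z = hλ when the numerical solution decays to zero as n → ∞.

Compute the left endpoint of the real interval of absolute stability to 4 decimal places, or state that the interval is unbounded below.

With y'=λy (z=hλ):
  order 3, 3-stage ⇒ R(z)=1+z+z^2/2+z^3/6
  (e.g. R(-0.85)=0.40890, |R|=0.40890)

Find x<0 with |R(x)|<1.
x=-0.85: |R|=0.4089
|R(-2.46)|=0.9154 |R(-1.59)|=0.0041 |R(-1.09)|=0.2882
Bisect:
  x_lo=-3.2051 |R|=2.5564  x_hi=-0.2543 |R|=0.7753
  mid=-1.72972 |R|=0.09629 →hi
  mid=-2.46743 |R|=0.92703 →hi
  mid=-2.83628 |R|=1.61678 →lo
  mid=-2.65186 |R|=1.24381 →lo
  mid=-2.55964 |R|=1.07879 →lo
  mid=-2.51353 |R|=1.00130 →lo
  mid=-2.49048 |R|=0.96377 →hi
  mid=-2.50201 |R|=0.98243 →hi
  ...
  [-2.51281,-2.51263] ⇒ x*=-2.5127
Stable set (-2.5127, 0).

z* = -2.5127.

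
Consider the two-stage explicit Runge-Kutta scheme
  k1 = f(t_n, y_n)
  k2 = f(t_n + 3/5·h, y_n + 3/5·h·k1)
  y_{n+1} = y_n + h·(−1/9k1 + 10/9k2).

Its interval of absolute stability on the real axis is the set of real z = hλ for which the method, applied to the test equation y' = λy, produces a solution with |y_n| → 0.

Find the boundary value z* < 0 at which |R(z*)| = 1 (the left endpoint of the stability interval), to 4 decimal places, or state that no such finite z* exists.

With y'=λy (z=hλ):
  k1=λy_n ⇒ h·k1=z·y_n;  k2=λ(1+3/5z)y_n ⇒ h·k2=z(1+3/5z)y_n
  y_{n+1}/y_n = 1 − 1/9z + 10/9z(1+3/5z) = 1 + z + 2/3z²
  R(z) = 1 + z + 2/3z².

Find x<0 with |R(x)|<1.
x=-1.62: |R|=1.1296
R=1: x+2/3x²=0 ⇒ x=−3/2=-1.5000; min R=1−1/(4·2/3)=0.6250>−1
Confirm numerically:
  x=-1.405: |R|=0.91102 <1
  x=-1.203: |R|=0.76181 <1
  x=-0.994: |R|=0.66469 <1
  x=-2.071: |R|=1.78836 >1
  x=-1.791: |R|=1.34745 >1
  x=-1.687: |R|=1.21031 >1
Interval (-1.5000, 0).

z* = -1.5000.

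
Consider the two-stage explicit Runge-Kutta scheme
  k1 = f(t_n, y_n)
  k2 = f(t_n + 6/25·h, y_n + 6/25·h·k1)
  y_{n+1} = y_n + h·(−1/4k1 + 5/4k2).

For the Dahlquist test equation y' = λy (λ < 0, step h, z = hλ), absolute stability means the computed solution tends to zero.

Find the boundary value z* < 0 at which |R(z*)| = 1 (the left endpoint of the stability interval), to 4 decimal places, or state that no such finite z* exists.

left endpoint -3.3333.

On y'=λy, z=hλ:
  k1=λy_n ⇒ h·k1=z·y_n;  k2=λ(1+6/25z)y_n ⇒ h·k2=z(1+6/25z)y_n
  y_{n+1}/y_n = 1 − 1/4z + 5/4z(1+6/25z) = 1 + z + 3/10z²
  ⇒ R(z) = 1 + z + 3/10z².

Boundary: |R(x)|=1, x<0.
x=-1.2: |R|=0.2320
R=1: x+3/10x²=0 ⇒ x=−10/3=-3.3333; min R=1−1/(4·3/10)=0.1667>−1
Confirm numerically:
  x=-2.956: |R|=0.66538 <1
  x=-2.869: |R|=0.60035 <1
  x=-2.260: |R|=0.27228 <1
  x=-3.462: |R|=1.13363 >1
  x=-3.408: |R|=1.07634 >1
  x=-3.395: |R|=1.06281 >1
So |R|<1 on (-3.3333, 0).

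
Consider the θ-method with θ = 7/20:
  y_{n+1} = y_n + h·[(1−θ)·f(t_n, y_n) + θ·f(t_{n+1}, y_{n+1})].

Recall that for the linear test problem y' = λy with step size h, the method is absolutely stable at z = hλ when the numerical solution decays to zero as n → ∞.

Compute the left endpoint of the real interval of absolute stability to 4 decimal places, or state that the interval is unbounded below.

left endpoint -6.6667.

Set f=λy, z=hλ:
  y_{n+1} = y_n + z·[13/20·y_n + 7/20·y_{n+1}] ⇒ (1 − 7/20z)y_{n+1} = (1 + 13/20z)y_n
  so R(z) = (1 + 13/20z)/(1 − 7/20z).

Boundary: |R(x)|=1, x<0.
x=-1.44: |R|=0.0426
R=−1: 1+13/20x = −1+7/20x ⇒ -3/10x=2 ⇒ x=2/(-3/10)=-6.6667
Confirm numerically:
  x=-5.571: |R|=0.88857 <1
  x=-4.710: |R|=0.77837 <1
  x=-4.687: |R|=0.77508 <1
  x=-4.127: |R|=0.68831 <1
  x=-6.929: |R|=1.02298 >1
  x=-6.816: |R|=1.01323 >1
Stable set (-6.6667, 0).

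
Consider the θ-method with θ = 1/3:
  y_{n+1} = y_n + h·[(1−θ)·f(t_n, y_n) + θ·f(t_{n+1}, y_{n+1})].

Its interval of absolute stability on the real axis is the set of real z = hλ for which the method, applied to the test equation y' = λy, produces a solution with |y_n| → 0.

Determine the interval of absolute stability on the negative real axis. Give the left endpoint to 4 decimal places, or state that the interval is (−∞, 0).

z∈(-6.0000,0).

Test eqn y'=λy, z=hλ:
  y_{n+1} = y_n + z·[2/3·y_n + 1/3·y_{n+1}] ⇒ (1 − 1/3z)y_{n+1} = (1 + 2/3z)y_n
  ⇒ R(z) = (1 + 2/3z)/(1 − 1/3z).

Solve |R(x)|<1 on ℝ⁻.
x=-0.62: |R|=0.4862
R=−1: 1+2/3x = −1+1/3x ⇒ -1/3x=2 ⇒ x=2/(-1/3)=-6.0000
Confirm numerically:
  x=-3.350: |R|=0.58268 <1
  x=-3.094: |R|=0.52314 <1
  x=-2.825: |R|=0.45494 <1
  x=-2.520: |R|=0.36957 <1
  x=-6.417: |R|=1.04428 >1
  x=-6.251: |R|=1.02713 >1
Interval (-6.0000, 0).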